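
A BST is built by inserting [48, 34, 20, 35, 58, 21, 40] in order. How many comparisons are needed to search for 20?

Search path for 20: 48 -> 34 -> 20
Found: True
Comparisons: 3


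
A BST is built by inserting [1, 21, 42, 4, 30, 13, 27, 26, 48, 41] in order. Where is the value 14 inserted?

Starting tree (level order): [1, None, 21, 4, 42, None, 13, 30, 48, None, None, 27, 41, None, None, 26]
Insertion path: 1 -> 21 -> 4 -> 13
Result: insert 14 as right child of 13
Final tree (level order): [1, None, 21, 4, 42, None, 13, 30, 48, None, 14, 27, 41, None, None, None, None, 26]


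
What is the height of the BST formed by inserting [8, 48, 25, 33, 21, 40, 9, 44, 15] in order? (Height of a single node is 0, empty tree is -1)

Insertion order: [8, 48, 25, 33, 21, 40, 9, 44, 15]
Tree (level-order array): [8, None, 48, 25, None, 21, 33, 9, None, None, 40, None, 15, None, 44]
Compute height bottom-up (empty subtree = -1):
  height(15) = 1 + max(-1, -1) = 0
  height(9) = 1 + max(-1, 0) = 1
  height(21) = 1 + max(1, -1) = 2
  height(44) = 1 + max(-1, -1) = 0
  height(40) = 1 + max(-1, 0) = 1
  height(33) = 1 + max(-1, 1) = 2
  height(25) = 1 + max(2, 2) = 3
  height(48) = 1 + max(3, -1) = 4
  height(8) = 1 + max(-1, 4) = 5
Height = 5


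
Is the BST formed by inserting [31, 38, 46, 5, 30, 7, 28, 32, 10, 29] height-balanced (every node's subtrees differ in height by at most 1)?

Tree (level-order array): [31, 5, 38, None, 30, 32, 46, 7, None, None, None, None, None, None, 28, 10, 29]
Definition: a tree is height-balanced if, at every node, |h(left) - h(right)| <= 1 (empty subtree has height -1).
Bottom-up per-node check:
  node 10: h_left=-1, h_right=-1, diff=0 [OK], height=0
  node 29: h_left=-1, h_right=-1, diff=0 [OK], height=0
  node 28: h_left=0, h_right=0, diff=0 [OK], height=1
  node 7: h_left=-1, h_right=1, diff=2 [FAIL (|-1-1|=2 > 1)], height=2
  node 30: h_left=2, h_right=-1, diff=3 [FAIL (|2--1|=3 > 1)], height=3
  node 5: h_left=-1, h_right=3, diff=4 [FAIL (|-1-3|=4 > 1)], height=4
  node 32: h_left=-1, h_right=-1, diff=0 [OK], height=0
  node 46: h_left=-1, h_right=-1, diff=0 [OK], height=0
  node 38: h_left=0, h_right=0, diff=0 [OK], height=1
  node 31: h_left=4, h_right=1, diff=3 [FAIL (|4-1|=3 > 1)], height=5
Node 7 violates the condition: |-1 - 1| = 2 > 1.
Result: Not balanced


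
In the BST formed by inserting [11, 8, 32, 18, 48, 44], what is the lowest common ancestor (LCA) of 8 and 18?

Tree insertion order: [11, 8, 32, 18, 48, 44]
Tree (level-order array): [11, 8, 32, None, None, 18, 48, None, None, 44]
In a BST, the LCA of p=8, q=18 is the first node v on the
root-to-leaf path with p <= v <= q (go left if both < v, right if both > v).
Walk from root:
  at 11: 8 <= 11 <= 18, this is the LCA
LCA = 11


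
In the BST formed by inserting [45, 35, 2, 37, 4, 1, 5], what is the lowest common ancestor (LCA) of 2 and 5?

Tree insertion order: [45, 35, 2, 37, 4, 1, 5]
Tree (level-order array): [45, 35, None, 2, 37, 1, 4, None, None, None, None, None, 5]
In a BST, the LCA of p=2, q=5 is the first node v on the
root-to-leaf path with p <= v <= q (go left if both < v, right if both > v).
Walk from root:
  at 45: both 2 and 5 < 45, go left
  at 35: both 2 and 5 < 35, go left
  at 2: 2 <= 2 <= 5, this is the LCA
LCA = 2


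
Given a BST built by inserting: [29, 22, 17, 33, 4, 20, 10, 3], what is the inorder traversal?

Tree insertion order: [29, 22, 17, 33, 4, 20, 10, 3]
Tree (level-order array): [29, 22, 33, 17, None, None, None, 4, 20, 3, 10]
Inorder traversal: [3, 4, 10, 17, 20, 22, 29, 33]


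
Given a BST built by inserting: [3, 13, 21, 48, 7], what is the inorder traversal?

Tree insertion order: [3, 13, 21, 48, 7]
Tree (level-order array): [3, None, 13, 7, 21, None, None, None, 48]
Inorder traversal: [3, 7, 13, 21, 48]


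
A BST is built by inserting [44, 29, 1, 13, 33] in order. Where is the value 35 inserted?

Starting tree (level order): [44, 29, None, 1, 33, None, 13]
Insertion path: 44 -> 29 -> 33
Result: insert 35 as right child of 33
Final tree (level order): [44, 29, None, 1, 33, None, 13, None, 35]


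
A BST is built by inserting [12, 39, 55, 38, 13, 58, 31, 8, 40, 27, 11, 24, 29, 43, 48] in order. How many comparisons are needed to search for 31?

Search path for 31: 12 -> 39 -> 38 -> 13 -> 31
Found: True
Comparisons: 5


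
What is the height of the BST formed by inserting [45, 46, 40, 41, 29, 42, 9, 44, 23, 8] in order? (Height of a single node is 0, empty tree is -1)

Insertion order: [45, 46, 40, 41, 29, 42, 9, 44, 23, 8]
Tree (level-order array): [45, 40, 46, 29, 41, None, None, 9, None, None, 42, 8, 23, None, 44]
Compute height bottom-up (empty subtree = -1):
  height(8) = 1 + max(-1, -1) = 0
  height(23) = 1 + max(-1, -1) = 0
  height(9) = 1 + max(0, 0) = 1
  height(29) = 1 + max(1, -1) = 2
  height(44) = 1 + max(-1, -1) = 0
  height(42) = 1 + max(-1, 0) = 1
  height(41) = 1 + max(-1, 1) = 2
  height(40) = 1 + max(2, 2) = 3
  height(46) = 1 + max(-1, -1) = 0
  height(45) = 1 + max(3, 0) = 4
Height = 4


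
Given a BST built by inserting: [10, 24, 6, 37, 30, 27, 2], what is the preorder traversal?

Tree insertion order: [10, 24, 6, 37, 30, 27, 2]
Tree (level-order array): [10, 6, 24, 2, None, None, 37, None, None, 30, None, 27]
Preorder traversal: [10, 6, 2, 24, 37, 30, 27]


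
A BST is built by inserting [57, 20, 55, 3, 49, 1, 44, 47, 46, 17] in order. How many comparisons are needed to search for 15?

Search path for 15: 57 -> 20 -> 3 -> 17
Found: False
Comparisons: 4


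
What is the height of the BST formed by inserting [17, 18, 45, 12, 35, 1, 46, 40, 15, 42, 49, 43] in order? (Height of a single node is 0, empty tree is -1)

Insertion order: [17, 18, 45, 12, 35, 1, 46, 40, 15, 42, 49, 43]
Tree (level-order array): [17, 12, 18, 1, 15, None, 45, None, None, None, None, 35, 46, None, 40, None, 49, None, 42, None, None, None, 43]
Compute height bottom-up (empty subtree = -1):
  height(1) = 1 + max(-1, -1) = 0
  height(15) = 1 + max(-1, -1) = 0
  height(12) = 1 + max(0, 0) = 1
  height(43) = 1 + max(-1, -1) = 0
  height(42) = 1 + max(-1, 0) = 1
  height(40) = 1 + max(-1, 1) = 2
  height(35) = 1 + max(-1, 2) = 3
  height(49) = 1 + max(-1, -1) = 0
  height(46) = 1 + max(-1, 0) = 1
  height(45) = 1 + max(3, 1) = 4
  height(18) = 1 + max(-1, 4) = 5
  height(17) = 1 + max(1, 5) = 6
Height = 6


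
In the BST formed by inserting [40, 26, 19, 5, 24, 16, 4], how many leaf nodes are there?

Tree built from: [40, 26, 19, 5, 24, 16, 4]
Tree (level-order array): [40, 26, None, 19, None, 5, 24, 4, 16]
Rule: A leaf has 0 children.
Per-node child counts:
  node 40: 1 child(ren)
  node 26: 1 child(ren)
  node 19: 2 child(ren)
  node 5: 2 child(ren)
  node 4: 0 child(ren)
  node 16: 0 child(ren)
  node 24: 0 child(ren)
Matching nodes: [4, 16, 24]
Count of leaf nodes: 3


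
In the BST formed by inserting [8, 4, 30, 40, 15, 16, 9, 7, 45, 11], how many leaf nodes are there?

Tree built from: [8, 4, 30, 40, 15, 16, 9, 7, 45, 11]
Tree (level-order array): [8, 4, 30, None, 7, 15, 40, None, None, 9, 16, None, 45, None, 11]
Rule: A leaf has 0 children.
Per-node child counts:
  node 8: 2 child(ren)
  node 4: 1 child(ren)
  node 7: 0 child(ren)
  node 30: 2 child(ren)
  node 15: 2 child(ren)
  node 9: 1 child(ren)
  node 11: 0 child(ren)
  node 16: 0 child(ren)
  node 40: 1 child(ren)
  node 45: 0 child(ren)
Matching nodes: [7, 11, 16, 45]
Count of leaf nodes: 4


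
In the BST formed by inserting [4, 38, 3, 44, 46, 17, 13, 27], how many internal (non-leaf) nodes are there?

Tree built from: [4, 38, 3, 44, 46, 17, 13, 27]
Tree (level-order array): [4, 3, 38, None, None, 17, 44, 13, 27, None, 46]
Rule: An internal node has at least one child.
Per-node child counts:
  node 4: 2 child(ren)
  node 3: 0 child(ren)
  node 38: 2 child(ren)
  node 17: 2 child(ren)
  node 13: 0 child(ren)
  node 27: 0 child(ren)
  node 44: 1 child(ren)
  node 46: 0 child(ren)
Matching nodes: [4, 38, 17, 44]
Count of internal (non-leaf) nodes: 4


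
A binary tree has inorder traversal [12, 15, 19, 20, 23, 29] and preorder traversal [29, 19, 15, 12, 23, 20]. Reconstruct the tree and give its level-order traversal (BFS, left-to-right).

Inorder:  [12, 15, 19, 20, 23, 29]
Preorder: [29, 19, 15, 12, 23, 20]
Algorithm: preorder visits root first, so consume preorder in order;
for each root, split the current inorder slice at that value into
left-subtree inorder and right-subtree inorder, then recurse.
Recursive splits:
  root=29; inorder splits into left=[12, 15, 19, 20, 23], right=[]
  root=19; inorder splits into left=[12, 15], right=[20, 23]
  root=15; inorder splits into left=[12], right=[]
  root=12; inorder splits into left=[], right=[]
  root=23; inorder splits into left=[20], right=[]
  root=20; inorder splits into left=[], right=[]
Reconstructed level-order: [29, 19, 15, 23, 12, 20]


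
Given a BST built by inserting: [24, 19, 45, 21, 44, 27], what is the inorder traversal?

Tree insertion order: [24, 19, 45, 21, 44, 27]
Tree (level-order array): [24, 19, 45, None, 21, 44, None, None, None, 27]
Inorder traversal: [19, 21, 24, 27, 44, 45]


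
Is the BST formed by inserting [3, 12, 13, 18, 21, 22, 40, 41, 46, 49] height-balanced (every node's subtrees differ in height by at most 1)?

Tree (level-order array): [3, None, 12, None, 13, None, 18, None, 21, None, 22, None, 40, None, 41, None, 46, None, 49]
Definition: a tree is height-balanced if, at every node, |h(left) - h(right)| <= 1 (empty subtree has height -1).
Bottom-up per-node check:
  node 49: h_left=-1, h_right=-1, diff=0 [OK], height=0
  node 46: h_left=-1, h_right=0, diff=1 [OK], height=1
  node 41: h_left=-1, h_right=1, diff=2 [FAIL (|-1-1|=2 > 1)], height=2
  node 40: h_left=-1, h_right=2, diff=3 [FAIL (|-1-2|=3 > 1)], height=3
  node 22: h_left=-1, h_right=3, diff=4 [FAIL (|-1-3|=4 > 1)], height=4
  node 21: h_left=-1, h_right=4, diff=5 [FAIL (|-1-4|=5 > 1)], height=5
  node 18: h_left=-1, h_right=5, diff=6 [FAIL (|-1-5|=6 > 1)], height=6
  node 13: h_left=-1, h_right=6, diff=7 [FAIL (|-1-6|=7 > 1)], height=7
  node 12: h_left=-1, h_right=7, diff=8 [FAIL (|-1-7|=8 > 1)], height=8
  node 3: h_left=-1, h_right=8, diff=9 [FAIL (|-1-8|=9 > 1)], height=9
Node 41 violates the condition: |-1 - 1| = 2 > 1.
Result: Not balanced


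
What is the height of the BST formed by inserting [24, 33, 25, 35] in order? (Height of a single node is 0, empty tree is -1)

Insertion order: [24, 33, 25, 35]
Tree (level-order array): [24, None, 33, 25, 35]
Compute height bottom-up (empty subtree = -1):
  height(25) = 1 + max(-1, -1) = 0
  height(35) = 1 + max(-1, -1) = 0
  height(33) = 1 + max(0, 0) = 1
  height(24) = 1 + max(-1, 1) = 2
Height = 2


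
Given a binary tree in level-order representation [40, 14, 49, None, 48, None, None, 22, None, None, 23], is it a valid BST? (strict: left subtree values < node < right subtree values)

Level-order array: [40, 14, 49, None, 48, None, None, 22, None, None, 23]
Validate using subtree bounds (lo, hi): at each node, require lo < value < hi,
then recurse left with hi=value and right with lo=value.
Preorder trace (stopping at first violation):
  at node 40 with bounds (-inf, +inf): OK
  at node 14 with bounds (-inf, 40): OK
  at node 48 with bounds (14, 40): VIOLATION
Node 48 violates its bound: not (14 < 48 < 40).
Result: Not a valid BST


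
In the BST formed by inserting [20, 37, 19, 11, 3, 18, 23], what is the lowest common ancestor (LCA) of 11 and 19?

Tree insertion order: [20, 37, 19, 11, 3, 18, 23]
Tree (level-order array): [20, 19, 37, 11, None, 23, None, 3, 18]
In a BST, the LCA of p=11, q=19 is the first node v on the
root-to-leaf path with p <= v <= q (go left if both < v, right if both > v).
Walk from root:
  at 20: both 11 and 19 < 20, go left
  at 19: 11 <= 19 <= 19, this is the LCA
LCA = 19


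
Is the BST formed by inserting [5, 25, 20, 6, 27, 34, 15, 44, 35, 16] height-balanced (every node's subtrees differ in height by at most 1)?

Tree (level-order array): [5, None, 25, 20, 27, 6, None, None, 34, None, 15, None, 44, None, 16, 35]
Definition: a tree is height-balanced if, at every node, |h(left) - h(right)| <= 1 (empty subtree has height -1).
Bottom-up per-node check:
  node 16: h_left=-1, h_right=-1, diff=0 [OK], height=0
  node 15: h_left=-1, h_right=0, diff=1 [OK], height=1
  node 6: h_left=-1, h_right=1, diff=2 [FAIL (|-1-1|=2 > 1)], height=2
  node 20: h_left=2, h_right=-1, diff=3 [FAIL (|2--1|=3 > 1)], height=3
  node 35: h_left=-1, h_right=-1, diff=0 [OK], height=0
  node 44: h_left=0, h_right=-1, diff=1 [OK], height=1
  node 34: h_left=-1, h_right=1, diff=2 [FAIL (|-1-1|=2 > 1)], height=2
  node 27: h_left=-1, h_right=2, diff=3 [FAIL (|-1-2|=3 > 1)], height=3
  node 25: h_left=3, h_right=3, diff=0 [OK], height=4
  node 5: h_left=-1, h_right=4, diff=5 [FAIL (|-1-4|=5 > 1)], height=5
Node 6 violates the condition: |-1 - 1| = 2 > 1.
Result: Not balanced


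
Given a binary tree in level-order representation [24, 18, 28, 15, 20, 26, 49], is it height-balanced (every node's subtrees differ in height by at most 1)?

Tree (level-order array): [24, 18, 28, 15, 20, 26, 49]
Definition: a tree is height-balanced if, at every node, |h(left) - h(right)| <= 1 (empty subtree has height -1).
Bottom-up per-node check:
  node 15: h_left=-1, h_right=-1, diff=0 [OK], height=0
  node 20: h_left=-1, h_right=-1, diff=0 [OK], height=0
  node 18: h_left=0, h_right=0, diff=0 [OK], height=1
  node 26: h_left=-1, h_right=-1, diff=0 [OK], height=0
  node 49: h_left=-1, h_right=-1, diff=0 [OK], height=0
  node 28: h_left=0, h_right=0, diff=0 [OK], height=1
  node 24: h_left=1, h_right=1, diff=0 [OK], height=2
All nodes satisfy the balance condition.
Result: Balanced


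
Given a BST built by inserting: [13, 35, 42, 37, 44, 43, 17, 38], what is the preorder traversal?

Tree insertion order: [13, 35, 42, 37, 44, 43, 17, 38]
Tree (level-order array): [13, None, 35, 17, 42, None, None, 37, 44, None, 38, 43]
Preorder traversal: [13, 35, 17, 42, 37, 38, 44, 43]


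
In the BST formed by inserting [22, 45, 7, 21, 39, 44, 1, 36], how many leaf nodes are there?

Tree built from: [22, 45, 7, 21, 39, 44, 1, 36]
Tree (level-order array): [22, 7, 45, 1, 21, 39, None, None, None, None, None, 36, 44]
Rule: A leaf has 0 children.
Per-node child counts:
  node 22: 2 child(ren)
  node 7: 2 child(ren)
  node 1: 0 child(ren)
  node 21: 0 child(ren)
  node 45: 1 child(ren)
  node 39: 2 child(ren)
  node 36: 0 child(ren)
  node 44: 0 child(ren)
Matching nodes: [1, 21, 36, 44]
Count of leaf nodes: 4


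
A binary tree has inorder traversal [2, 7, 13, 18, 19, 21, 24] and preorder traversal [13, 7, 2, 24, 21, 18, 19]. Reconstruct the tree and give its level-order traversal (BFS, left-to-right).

Inorder:  [2, 7, 13, 18, 19, 21, 24]
Preorder: [13, 7, 2, 24, 21, 18, 19]
Algorithm: preorder visits root first, so consume preorder in order;
for each root, split the current inorder slice at that value into
left-subtree inorder and right-subtree inorder, then recurse.
Recursive splits:
  root=13; inorder splits into left=[2, 7], right=[18, 19, 21, 24]
  root=7; inorder splits into left=[2], right=[]
  root=2; inorder splits into left=[], right=[]
  root=24; inorder splits into left=[18, 19, 21], right=[]
  root=21; inorder splits into left=[18, 19], right=[]
  root=18; inorder splits into left=[], right=[19]
  root=19; inorder splits into left=[], right=[]
Reconstructed level-order: [13, 7, 24, 2, 21, 18, 19]


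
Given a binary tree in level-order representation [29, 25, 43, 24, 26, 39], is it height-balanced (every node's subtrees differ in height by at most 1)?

Tree (level-order array): [29, 25, 43, 24, 26, 39]
Definition: a tree is height-balanced if, at every node, |h(left) - h(right)| <= 1 (empty subtree has height -1).
Bottom-up per-node check:
  node 24: h_left=-1, h_right=-1, diff=0 [OK], height=0
  node 26: h_left=-1, h_right=-1, diff=0 [OK], height=0
  node 25: h_left=0, h_right=0, diff=0 [OK], height=1
  node 39: h_left=-1, h_right=-1, diff=0 [OK], height=0
  node 43: h_left=0, h_right=-1, diff=1 [OK], height=1
  node 29: h_left=1, h_right=1, diff=0 [OK], height=2
All nodes satisfy the balance condition.
Result: Balanced


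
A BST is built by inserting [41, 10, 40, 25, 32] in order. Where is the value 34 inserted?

Starting tree (level order): [41, 10, None, None, 40, 25, None, None, 32]
Insertion path: 41 -> 10 -> 40 -> 25 -> 32
Result: insert 34 as right child of 32
Final tree (level order): [41, 10, None, None, 40, 25, None, None, 32, None, 34]


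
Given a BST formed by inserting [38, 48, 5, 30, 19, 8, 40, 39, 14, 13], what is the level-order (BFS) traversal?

Tree insertion order: [38, 48, 5, 30, 19, 8, 40, 39, 14, 13]
Tree (level-order array): [38, 5, 48, None, 30, 40, None, 19, None, 39, None, 8, None, None, None, None, 14, 13]
BFS from the root, enqueuing left then right child of each popped node:
  queue [38] -> pop 38, enqueue [5, 48], visited so far: [38]
  queue [5, 48] -> pop 5, enqueue [30], visited so far: [38, 5]
  queue [48, 30] -> pop 48, enqueue [40], visited so far: [38, 5, 48]
  queue [30, 40] -> pop 30, enqueue [19], visited so far: [38, 5, 48, 30]
  queue [40, 19] -> pop 40, enqueue [39], visited so far: [38, 5, 48, 30, 40]
  queue [19, 39] -> pop 19, enqueue [8], visited so far: [38, 5, 48, 30, 40, 19]
  queue [39, 8] -> pop 39, enqueue [none], visited so far: [38, 5, 48, 30, 40, 19, 39]
  queue [8] -> pop 8, enqueue [14], visited so far: [38, 5, 48, 30, 40, 19, 39, 8]
  queue [14] -> pop 14, enqueue [13], visited so far: [38, 5, 48, 30, 40, 19, 39, 8, 14]
  queue [13] -> pop 13, enqueue [none], visited so far: [38, 5, 48, 30, 40, 19, 39, 8, 14, 13]
Result: [38, 5, 48, 30, 40, 19, 39, 8, 14, 13]


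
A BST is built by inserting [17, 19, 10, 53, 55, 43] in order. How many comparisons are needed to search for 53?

Search path for 53: 17 -> 19 -> 53
Found: True
Comparisons: 3


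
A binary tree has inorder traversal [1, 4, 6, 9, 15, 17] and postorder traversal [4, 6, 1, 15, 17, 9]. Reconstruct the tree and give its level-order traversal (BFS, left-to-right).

Inorder:   [1, 4, 6, 9, 15, 17]
Postorder: [4, 6, 1, 15, 17, 9]
Algorithm: postorder visits root last, so walk postorder right-to-left;
each value is the root of the current inorder slice — split it at that
value, recurse on the right subtree first, then the left.
Recursive splits:
  root=9; inorder splits into left=[1, 4, 6], right=[15, 17]
  root=17; inorder splits into left=[15], right=[]
  root=15; inorder splits into left=[], right=[]
  root=1; inorder splits into left=[], right=[4, 6]
  root=6; inorder splits into left=[4], right=[]
  root=4; inorder splits into left=[], right=[]
Reconstructed level-order: [9, 1, 17, 6, 15, 4]


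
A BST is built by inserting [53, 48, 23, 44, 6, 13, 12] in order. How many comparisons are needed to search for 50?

Search path for 50: 53 -> 48
Found: False
Comparisons: 2


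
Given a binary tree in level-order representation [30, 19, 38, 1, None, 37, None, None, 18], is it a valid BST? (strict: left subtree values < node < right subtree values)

Level-order array: [30, 19, 38, 1, None, 37, None, None, 18]
Validate using subtree bounds (lo, hi): at each node, require lo < value < hi,
then recurse left with hi=value and right with lo=value.
Preorder trace (stopping at first violation):
  at node 30 with bounds (-inf, +inf): OK
  at node 19 with bounds (-inf, 30): OK
  at node 1 with bounds (-inf, 19): OK
  at node 18 with bounds (1, 19): OK
  at node 38 with bounds (30, +inf): OK
  at node 37 with bounds (30, 38): OK
No violation found at any node.
Result: Valid BST


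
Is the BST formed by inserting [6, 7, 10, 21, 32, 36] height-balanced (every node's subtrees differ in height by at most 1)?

Tree (level-order array): [6, None, 7, None, 10, None, 21, None, 32, None, 36]
Definition: a tree is height-balanced if, at every node, |h(left) - h(right)| <= 1 (empty subtree has height -1).
Bottom-up per-node check:
  node 36: h_left=-1, h_right=-1, diff=0 [OK], height=0
  node 32: h_left=-1, h_right=0, diff=1 [OK], height=1
  node 21: h_left=-1, h_right=1, diff=2 [FAIL (|-1-1|=2 > 1)], height=2
  node 10: h_left=-1, h_right=2, diff=3 [FAIL (|-1-2|=3 > 1)], height=3
  node 7: h_left=-1, h_right=3, diff=4 [FAIL (|-1-3|=4 > 1)], height=4
  node 6: h_left=-1, h_right=4, diff=5 [FAIL (|-1-4|=5 > 1)], height=5
Node 21 violates the condition: |-1 - 1| = 2 > 1.
Result: Not balanced


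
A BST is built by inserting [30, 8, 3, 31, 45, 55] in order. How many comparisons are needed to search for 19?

Search path for 19: 30 -> 8
Found: False
Comparisons: 2


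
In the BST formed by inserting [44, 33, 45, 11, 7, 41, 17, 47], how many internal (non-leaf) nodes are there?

Tree built from: [44, 33, 45, 11, 7, 41, 17, 47]
Tree (level-order array): [44, 33, 45, 11, 41, None, 47, 7, 17]
Rule: An internal node has at least one child.
Per-node child counts:
  node 44: 2 child(ren)
  node 33: 2 child(ren)
  node 11: 2 child(ren)
  node 7: 0 child(ren)
  node 17: 0 child(ren)
  node 41: 0 child(ren)
  node 45: 1 child(ren)
  node 47: 0 child(ren)
Matching nodes: [44, 33, 11, 45]
Count of internal (non-leaf) nodes: 4


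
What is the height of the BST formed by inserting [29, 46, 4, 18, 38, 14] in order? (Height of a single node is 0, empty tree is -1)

Insertion order: [29, 46, 4, 18, 38, 14]
Tree (level-order array): [29, 4, 46, None, 18, 38, None, 14]
Compute height bottom-up (empty subtree = -1):
  height(14) = 1 + max(-1, -1) = 0
  height(18) = 1 + max(0, -1) = 1
  height(4) = 1 + max(-1, 1) = 2
  height(38) = 1 + max(-1, -1) = 0
  height(46) = 1 + max(0, -1) = 1
  height(29) = 1 + max(2, 1) = 3
Height = 3


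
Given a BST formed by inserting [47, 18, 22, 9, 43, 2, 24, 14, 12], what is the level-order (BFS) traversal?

Tree insertion order: [47, 18, 22, 9, 43, 2, 24, 14, 12]
Tree (level-order array): [47, 18, None, 9, 22, 2, 14, None, 43, None, None, 12, None, 24]
BFS from the root, enqueuing left then right child of each popped node:
  queue [47] -> pop 47, enqueue [18], visited so far: [47]
  queue [18] -> pop 18, enqueue [9, 22], visited so far: [47, 18]
  queue [9, 22] -> pop 9, enqueue [2, 14], visited so far: [47, 18, 9]
  queue [22, 2, 14] -> pop 22, enqueue [43], visited so far: [47, 18, 9, 22]
  queue [2, 14, 43] -> pop 2, enqueue [none], visited so far: [47, 18, 9, 22, 2]
  queue [14, 43] -> pop 14, enqueue [12], visited so far: [47, 18, 9, 22, 2, 14]
  queue [43, 12] -> pop 43, enqueue [24], visited so far: [47, 18, 9, 22, 2, 14, 43]
  queue [12, 24] -> pop 12, enqueue [none], visited so far: [47, 18, 9, 22, 2, 14, 43, 12]
  queue [24] -> pop 24, enqueue [none], visited so far: [47, 18, 9, 22, 2, 14, 43, 12, 24]
Result: [47, 18, 9, 22, 2, 14, 43, 12, 24]


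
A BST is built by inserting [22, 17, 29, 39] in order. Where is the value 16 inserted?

Starting tree (level order): [22, 17, 29, None, None, None, 39]
Insertion path: 22 -> 17
Result: insert 16 as left child of 17
Final tree (level order): [22, 17, 29, 16, None, None, 39]


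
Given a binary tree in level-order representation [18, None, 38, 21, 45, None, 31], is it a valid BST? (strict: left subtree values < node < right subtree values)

Level-order array: [18, None, 38, 21, 45, None, 31]
Validate using subtree bounds (lo, hi): at each node, require lo < value < hi,
then recurse left with hi=value and right with lo=value.
Preorder trace (stopping at first violation):
  at node 18 with bounds (-inf, +inf): OK
  at node 38 with bounds (18, +inf): OK
  at node 21 with bounds (18, 38): OK
  at node 31 with bounds (21, 38): OK
  at node 45 with bounds (38, +inf): OK
No violation found at any node.
Result: Valid BST


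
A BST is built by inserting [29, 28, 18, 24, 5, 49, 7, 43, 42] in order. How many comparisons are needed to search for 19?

Search path for 19: 29 -> 28 -> 18 -> 24
Found: False
Comparisons: 4


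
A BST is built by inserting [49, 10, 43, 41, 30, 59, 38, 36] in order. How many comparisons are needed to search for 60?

Search path for 60: 49 -> 59
Found: False
Comparisons: 2


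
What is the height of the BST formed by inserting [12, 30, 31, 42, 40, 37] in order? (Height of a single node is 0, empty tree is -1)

Insertion order: [12, 30, 31, 42, 40, 37]
Tree (level-order array): [12, None, 30, None, 31, None, 42, 40, None, 37]
Compute height bottom-up (empty subtree = -1):
  height(37) = 1 + max(-1, -1) = 0
  height(40) = 1 + max(0, -1) = 1
  height(42) = 1 + max(1, -1) = 2
  height(31) = 1 + max(-1, 2) = 3
  height(30) = 1 + max(-1, 3) = 4
  height(12) = 1 + max(-1, 4) = 5
Height = 5


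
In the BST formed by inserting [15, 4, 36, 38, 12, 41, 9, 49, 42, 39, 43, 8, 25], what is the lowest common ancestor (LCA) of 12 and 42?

Tree insertion order: [15, 4, 36, 38, 12, 41, 9, 49, 42, 39, 43, 8, 25]
Tree (level-order array): [15, 4, 36, None, 12, 25, 38, 9, None, None, None, None, 41, 8, None, 39, 49, None, None, None, None, 42, None, None, 43]
In a BST, the LCA of p=12, q=42 is the first node v on the
root-to-leaf path with p <= v <= q (go left if both < v, right if both > v).
Walk from root:
  at 15: 12 <= 15 <= 42, this is the LCA
LCA = 15


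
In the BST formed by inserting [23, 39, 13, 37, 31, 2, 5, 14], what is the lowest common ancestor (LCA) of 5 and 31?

Tree insertion order: [23, 39, 13, 37, 31, 2, 5, 14]
Tree (level-order array): [23, 13, 39, 2, 14, 37, None, None, 5, None, None, 31]
In a BST, the LCA of p=5, q=31 is the first node v on the
root-to-leaf path with p <= v <= q (go left if both < v, right if both > v).
Walk from root:
  at 23: 5 <= 23 <= 31, this is the LCA
LCA = 23


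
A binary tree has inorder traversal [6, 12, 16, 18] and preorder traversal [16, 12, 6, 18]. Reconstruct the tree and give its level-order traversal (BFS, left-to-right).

Inorder:  [6, 12, 16, 18]
Preorder: [16, 12, 6, 18]
Algorithm: preorder visits root first, so consume preorder in order;
for each root, split the current inorder slice at that value into
left-subtree inorder and right-subtree inorder, then recurse.
Recursive splits:
  root=16; inorder splits into left=[6, 12], right=[18]
  root=12; inorder splits into left=[6], right=[]
  root=6; inorder splits into left=[], right=[]
  root=18; inorder splits into left=[], right=[]
Reconstructed level-order: [16, 12, 18, 6]


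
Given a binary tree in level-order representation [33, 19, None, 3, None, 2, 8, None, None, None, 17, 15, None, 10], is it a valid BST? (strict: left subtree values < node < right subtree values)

Level-order array: [33, 19, None, 3, None, 2, 8, None, None, None, 17, 15, None, 10]
Validate using subtree bounds (lo, hi): at each node, require lo < value < hi,
then recurse left with hi=value and right with lo=value.
Preorder trace (stopping at first violation):
  at node 33 with bounds (-inf, +inf): OK
  at node 19 with bounds (-inf, 33): OK
  at node 3 with bounds (-inf, 19): OK
  at node 2 with bounds (-inf, 3): OK
  at node 8 with bounds (3, 19): OK
  at node 17 with bounds (8, 19): OK
  at node 15 with bounds (8, 17): OK
  at node 10 with bounds (8, 15): OK
No violation found at any node.
Result: Valid BST


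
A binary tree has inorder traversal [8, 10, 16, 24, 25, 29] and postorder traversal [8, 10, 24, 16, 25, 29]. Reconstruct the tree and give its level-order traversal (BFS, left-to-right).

Inorder:   [8, 10, 16, 24, 25, 29]
Postorder: [8, 10, 24, 16, 25, 29]
Algorithm: postorder visits root last, so walk postorder right-to-left;
each value is the root of the current inorder slice — split it at that
value, recurse on the right subtree first, then the left.
Recursive splits:
  root=29; inorder splits into left=[8, 10, 16, 24, 25], right=[]
  root=25; inorder splits into left=[8, 10, 16, 24], right=[]
  root=16; inorder splits into left=[8, 10], right=[24]
  root=24; inorder splits into left=[], right=[]
  root=10; inorder splits into left=[8], right=[]
  root=8; inorder splits into left=[], right=[]
Reconstructed level-order: [29, 25, 16, 10, 24, 8]


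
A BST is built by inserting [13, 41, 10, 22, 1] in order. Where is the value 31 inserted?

Starting tree (level order): [13, 10, 41, 1, None, 22]
Insertion path: 13 -> 41 -> 22
Result: insert 31 as right child of 22
Final tree (level order): [13, 10, 41, 1, None, 22, None, None, None, None, 31]


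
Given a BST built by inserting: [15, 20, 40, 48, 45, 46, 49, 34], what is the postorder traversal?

Tree insertion order: [15, 20, 40, 48, 45, 46, 49, 34]
Tree (level-order array): [15, None, 20, None, 40, 34, 48, None, None, 45, 49, None, 46]
Postorder traversal: [34, 46, 45, 49, 48, 40, 20, 15]


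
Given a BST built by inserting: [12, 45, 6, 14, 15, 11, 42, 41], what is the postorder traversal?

Tree insertion order: [12, 45, 6, 14, 15, 11, 42, 41]
Tree (level-order array): [12, 6, 45, None, 11, 14, None, None, None, None, 15, None, 42, 41]
Postorder traversal: [11, 6, 41, 42, 15, 14, 45, 12]


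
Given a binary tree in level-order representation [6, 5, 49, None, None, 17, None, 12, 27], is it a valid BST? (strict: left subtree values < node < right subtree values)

Level-order array: [6, 5, 49, None, None, 17, None, 12, 27]
Validate using subtree bounds (lo, hi): at each node, require lo < value < hi,
then recurse left with hi=value and right with lo=value.
Preorder trace (stopping at first violation):
  at node 6 with bounds (-inf, +inf): OK
  at node 5 with bounds (-inf, 6): OK
  at node 49 with bounds (6, +inf): OK
  at node 17 with bounds (6, 49): OK
  at node 12 with bounds (6, 17): OK
  at node 27 with bounds (17, 49): OK
No violation found at any node.
Result: Valid BST


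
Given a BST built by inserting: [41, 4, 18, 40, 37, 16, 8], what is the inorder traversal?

Tree insertion order: [41, 4, 18, 40, 37, 16, 8]
Tree (level-order array): [41, 4, None, None, 18, 16, 40, 8, None, 37]
Inorder traversal: [4, 8, 16, 18, 37, 40, 41]


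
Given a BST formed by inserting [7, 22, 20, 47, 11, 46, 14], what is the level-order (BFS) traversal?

Tree insertion order: [7, 22, 20, 47, 11, 46, 14]
Tree (level-order array): [7, None, 22, 20, 47, 11, None, 46, None, None, 14]
BFS from the root, enqueuing left then right child of each popped node:
  queue [7] -> pop 7, enqueue [22], visited so far: [7]
  queue [22] -> pop 22, enqueue [20, 47], visited so far: [7, 22]
  queue [20, 47] -> pop 20, enqueue [11], visited so far: [7, 22, 20]
  queue [47, 11] -> pop 47, enqueue [46], visited so far: [7, 22, 20, 47]
  queue [11, 46] -> pop 11, enqueue [14], visited so far: [7, 22, 20, 47, 11]
  queue [46, 14] -> pop 46, enqueue [none], visited so far: [7, 22, 20, 47, 11, 46]
  queue [14] -> pop 14, enqueue [none], visited so far: [7, 22, 20, 47, 11, 46, 14]
Result: [7, 22, 20, 47, 11, 46, 14]


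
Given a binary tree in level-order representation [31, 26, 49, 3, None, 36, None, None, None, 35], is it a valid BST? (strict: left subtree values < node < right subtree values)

Level-order array: [31, 26, 49, 3, None, 36, None, None, None, 35]
Validate using subtree bounds (lo, hi): at each node, require lo < value < hi,
then recurse left with hi=value and right with lo=value.
Preorder trace (stopping at first violation):
  at node 31 with bounds (-inf, +inf): OK
  at node 26 with bounds (-inf, 31): OK
  at node 3 with bounds (-inf, 26): OK
  at node 49 with bounds (31, +inf): OK
  at node 36 with bounds (31, 49): OK
  at node 35 with bounds (31, 36): OK
No violation found at any node.
Result: Valid BST


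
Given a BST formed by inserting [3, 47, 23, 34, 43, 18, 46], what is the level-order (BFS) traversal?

Tree insertion order: [3, 47, 23, 34, 43, 18, 46]
Tree (level-order array): [3, None, 47, 23, None, 18, 34, None, None, None, 43, None, 46]
BFS from the root, enqueuing left then right child of each popped node:
  queue [3] -> pop 3, enqueue [47], visited so far: [3]
  queue [47] -> pop 47, enqueue [23], visited so far: [3, 47]
  queue [23] -> pop 23, enqueue [18, 34], visited so far: [3, 47, 23]
  queue [18, 34] -> pop 18, enqueue [none], visited so far: [3, 47, 23, 18]
  queue [34] -> pop 34, enqueue [43], visited so far: [3, 47, 23, 18, 34]
  queue [43] -> pop 43, enqueue [46], visited so far: [3, 47, 23, 18, 34, 43]
  queue [46] -> pop 46, enqueue [none], visited so far: [3, 47, 23, 18, 34, 43, 46]
Result: [3, 47, 23, 18, 34, 43, 46]


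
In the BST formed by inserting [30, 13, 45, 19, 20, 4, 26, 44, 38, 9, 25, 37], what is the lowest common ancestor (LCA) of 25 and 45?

Tree insertion order: [30, 13, 45, 19, 20, 4, 26, 44, 38, 9, 25, 37]
Tree (level-order array): [30, 13, 45, 4, 19, 44, None, None, 9, None, 20, 38, None, None, None, None, 26, 37, None, 25]
In a BST, the LCA of p=25, q=45 is the first node v on the
root-to-leaf path with p <= v <= q (go left if both < v, right if both > v).
Walk from root:
  at 30: 25 <= 30 <= 45, this is the LCA
LCA = 30


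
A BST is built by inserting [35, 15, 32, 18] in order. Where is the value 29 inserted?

Starting tree (level order): [35, 15, None, None, 32, 18]
Insertion path: 35 -> 15 -> 32 -> 18
Result: insert 29 as right child of 18
Final tree (level order): [35, 15, None, None, 32, 18, None, None, 29]


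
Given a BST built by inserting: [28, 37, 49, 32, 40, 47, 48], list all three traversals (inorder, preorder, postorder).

Tree insertion order: [28, 37, 49, 32, 40, 47, 48]
Tree (level-order array): [28, None, 37, 32, 49, None, None, 40, None, None, 47, None, 48]
Inorder (L, root, R): [28, 32, 37, 40, 47, 48, 49]
Preorder (root, L, R): [28, 37, 32, 49, 40, 47, 48]
Postorder (L, R, root): [32, 48, 47, 40, 49, 37, 28]


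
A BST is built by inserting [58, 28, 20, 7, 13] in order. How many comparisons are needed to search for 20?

Search path for 20: 58 -> 28 -> 20
Found: True
Comparisons: 3


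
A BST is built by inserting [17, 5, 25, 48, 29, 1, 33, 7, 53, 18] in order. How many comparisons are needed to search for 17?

Search path for 17: 17
Found: True
Comparisons: 1


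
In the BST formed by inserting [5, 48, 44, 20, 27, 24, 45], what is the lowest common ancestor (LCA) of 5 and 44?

Tree insertion order: [5, 48, 44, 20, 27, 24, 45]
Tree (level-order array): [5, None, 48, 44, None, 20, 45, None, 27, None, None, 24]
In a BST, the LCA of p=5, q=44 is the first node v on the
root-to-leaf path with p <= v <= q (go left if both < v, right if both > v).
Walk from root:
  at 5: 5 <= 5 <= 44, this is the LCA
LCA = 5


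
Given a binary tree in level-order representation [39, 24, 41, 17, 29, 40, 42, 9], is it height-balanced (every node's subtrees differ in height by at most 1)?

Tree (level-order array): [39, 24, 41, 17, 29, 40, 42, 9]
Definition: a tree is height-balanced if, at every node, |h(left) - h(right)| <= 1 (empty subtree has height -1).
Bottom-up per-node check:
  node 9: h_left=-1, h_right=-1, diff=0 [OK], height=0
  node 17: h_left=0, h_right=-1, diff=1 [OK], height=1
  node 29: h_left=-1, h_right=-1, diff=0 [OK], height=0
  node 24: h_left=1, h_right=0, diff=1 [OK], height=2
  node 40: h_left=-1, h_right=-1, diff=0 [OK], height=0
  node 42: h_left=-1, h_right=-1, diff=0 [OK], height=0
  node 41: h_left=0, h_right=0, diff=0 [OK], height=1
  node 39: h_left=2, h_right=1, diff=1 [OK], height=3
All nodes satisfy the balance condition.
Result: Balanced


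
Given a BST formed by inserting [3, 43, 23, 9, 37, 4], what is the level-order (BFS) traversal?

Tree insertion order: [3, 43, 23, 9, 37, 4]
Tree (level-order array): [3, None, 43, 23, None, 9, 37, 4]
BFS from the root, enqueuing left then right child of each popped node:
  queue [3] -> pop 3, enqueue [43], visited so far: [3]
  queue [43] -> pop 43, enqueue [23], visited so far: [3, 43]
  queue [23] -> pop 23, enqueue [9, 37], visited so far: [3, 43, 23]
  queue [9, 37] -> pop 9, enqueue [4], visited so far: [3, 43, 23, 9]
  queue [37, 4] -> pop 37, enqueue [none], visited so far: [3, 43, 23, 9, 37]
  queue [4] -> pop 4, enqueue [none], visited so far: [3, 43, 23, 9, 37, 4]
Result: [3, 43, 23, 9, 37, 4]


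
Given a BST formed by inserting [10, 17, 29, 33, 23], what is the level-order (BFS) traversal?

Tree insertion order: [10, 17, 29, 33, 23]
Tree (level-order array): [10, None, 17, None, 29, 23, 33]
BFS from the root, enqueuing left then right child of each popped node:
  queue [10] -> pop 10, enqueue [17], visited so far: [10]
  queue [17] -> pop 17, enqueue [29], visited so far: [10, 17]
  queue [29] -> pop 29, enqueue [23, 33], visited so far: [10, 17, 29]
  queue [23, 33] -> pop 23, enqueue [none], visited so far: [10, 17, 29, 23]
  queue [33] -> pop 33, enqueue [none], visited so far: [10, 17, 29, 23, 33]
Result: [10, 17, 29, 23, 33]


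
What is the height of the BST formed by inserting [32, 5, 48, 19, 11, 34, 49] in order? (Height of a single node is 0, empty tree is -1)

Insertion order: [32, 5, 48, 19, 11, 34, 49]
Tree (level-order array): [32, 5, 48, None, 19, 34, 49, 11]
Compute height bottom-up (empty subtree = -1):
  height(11) = 1 + max(-1, -1) = 0
  height(19) = 1 + max(0, -1) = 1
  height(5) = 1 + max(-1, 1) = 2
  height(34) = 1 + max(-1, -1) = 0
  height(49) = 1 + max(-1, -1) = 0
  height(48) = 1 + max(0, 0) = 1
  height(32) = 1 + max(2, 1) = 3
Height = 3


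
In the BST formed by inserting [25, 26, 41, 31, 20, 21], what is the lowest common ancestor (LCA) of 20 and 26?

Tree insertion order: [25, 26, 41, 31, 20, 21]
Tree (level-order array): [25, 20, 26, None, 21, None, 41, None, None, 31]
In a BST, the LCA of p=20, q=26 is the first node v on the
root-to-leaf path with p <= v <= q (go left if both < v, right if both > v).
Walk from root:
  at 25: 20 <= 25 <= 26, this is the LCA
LCA = 25


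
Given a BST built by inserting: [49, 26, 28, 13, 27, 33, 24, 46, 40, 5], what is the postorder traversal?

Tree insertion order: [49, 26, 28, 13, 27, 33, 24, 46, 40, 5]
Tree (level-order array): [49, 26, None, 13, 28, 5, 24, 27, 33, None, None, None, None, None, None, None, 46, 40]
Postorder traversal: [5, 24, 13, 27, 40, 46, 33, 28, 26, 49]


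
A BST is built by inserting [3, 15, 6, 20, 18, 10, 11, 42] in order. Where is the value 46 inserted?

Starting tree (level order): [3, None, 15, 6, 20, None, 10, 18, 42, None, 11]
Insertion path: 3 -> 15 -> 20 -> 42
Result: insert 46 as right child of 42
Final tree (level order): [3, None, 15, 6, 20, None, 10, 18, 42, None, 11, None, None, None, 46]


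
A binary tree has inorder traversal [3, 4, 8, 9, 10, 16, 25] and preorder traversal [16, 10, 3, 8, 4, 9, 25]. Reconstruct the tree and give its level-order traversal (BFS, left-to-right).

Inorder:  [3, 4, 8, 9, 10, 16, 25]
Preorder: [16, 10, 3, 8, 4, 9, 25]
Algorithm: preorder visits root first, so consume preorder in order;
for each root, split the current inorder slice at that value into
left-subtree inorder and right-subtree inorder, then recurse.
Recursive splits:
  root=16; inorder splits into left=[3, 4, 8, 9, 10], right=[25]
  root=10; inorder splits into left=[3, 4, 8, 9], right=[]
  root=3; inorder splits into left=[], right=[4, 8, 9]
  root=8; inorder splits into left=[4], right=[9]
  root=4; inorder splits into left=[], right=[]
  root=9; inorder splits into left=[], right=[]
  root=25; inorder splits into left=[], right=[]
Reconstructed level-order: [16, 10, 25, 3, 8, 4, 9]


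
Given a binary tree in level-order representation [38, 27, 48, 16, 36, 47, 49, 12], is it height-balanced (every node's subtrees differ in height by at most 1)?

Tree (level-order array): [38, 27, 48, 16, 36, 47, 49, 12]
Definition: a tree is height-balanced if, at every node, |h(left) - h(right)| <= 1 (empty subtree has height -1).
Bottom-up per-node check:
  node 12: h_left=-1, h_right=-1, diff=0 [OK], height=0
  node 16: h_left=0, h_right=-1, diff=1 [OK], height=1
  node 36: h_left=-1, h_right=-1, diff=0 [OK], height=0
  node 27: h_left=1, h_right=0, diff=1 [OK], height=2
  node 47: h_left=-1, h_right=-1, diff=0 [OK], height=0
  node 49: h_left=-1, h_right=-1, diff=0 [OK], height=0
  node 48: h_left=0, h_right=0, diff=0 [OK], height=1
  node 38: h_left=2, h_right=1, diff=1 [OK], height=3
All nodes satisfy the balance condition.
Result: Balanced
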